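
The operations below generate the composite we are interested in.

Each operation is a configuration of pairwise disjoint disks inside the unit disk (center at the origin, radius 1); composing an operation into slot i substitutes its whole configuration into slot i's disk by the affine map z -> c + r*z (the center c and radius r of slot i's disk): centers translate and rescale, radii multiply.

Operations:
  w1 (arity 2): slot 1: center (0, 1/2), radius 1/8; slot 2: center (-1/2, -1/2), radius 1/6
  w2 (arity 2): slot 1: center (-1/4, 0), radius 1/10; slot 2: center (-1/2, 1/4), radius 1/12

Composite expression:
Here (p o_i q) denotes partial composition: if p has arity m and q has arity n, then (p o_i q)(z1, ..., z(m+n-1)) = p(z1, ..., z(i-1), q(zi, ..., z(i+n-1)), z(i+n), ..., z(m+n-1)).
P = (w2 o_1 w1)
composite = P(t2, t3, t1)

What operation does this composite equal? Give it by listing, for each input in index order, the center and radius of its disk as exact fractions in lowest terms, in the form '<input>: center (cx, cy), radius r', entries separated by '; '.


Only the slot chain above each t matters under w2; compose those maps.
t2 passes through 2 substitutions, ending at center (-1/4, 1/20), radius 1/80
t3 passes through 2 substitutions, ending at center (-3/10, -1/20), radius 1/60
t1 passes through 1 substitution, ending at center (-1/2, 1/4), radius 1/12

t1: center (-1/2, 1/4), radius 1/12; t2: center (-1/4, 1/20), radius 1/80; t3: center (-3/10, -1/20), radius 1/60


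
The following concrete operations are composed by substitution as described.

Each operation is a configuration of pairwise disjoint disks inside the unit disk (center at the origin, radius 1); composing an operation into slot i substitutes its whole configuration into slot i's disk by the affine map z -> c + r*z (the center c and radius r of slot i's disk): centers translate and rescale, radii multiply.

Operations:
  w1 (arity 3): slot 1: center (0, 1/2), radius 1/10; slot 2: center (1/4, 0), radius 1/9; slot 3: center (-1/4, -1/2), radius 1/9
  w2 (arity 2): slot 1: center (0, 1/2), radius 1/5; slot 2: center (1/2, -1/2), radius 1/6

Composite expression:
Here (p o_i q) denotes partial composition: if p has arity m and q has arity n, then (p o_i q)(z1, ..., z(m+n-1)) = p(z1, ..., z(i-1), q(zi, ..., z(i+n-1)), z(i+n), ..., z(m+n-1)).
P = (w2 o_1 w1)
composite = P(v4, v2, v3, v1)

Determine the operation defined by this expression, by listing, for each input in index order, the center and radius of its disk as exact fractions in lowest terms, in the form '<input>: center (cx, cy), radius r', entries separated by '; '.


Only the slot chain above each v matters under w2; compose those maps.
for v4, the 2-step affine chain lands on center (0, 3/5), radius 1/50
for v2, the 2-step affine chain lands on center (1/20, 1/2), radius 1/45
for v3, the 2-step affine chain lands on center (-1/20, 2/5), radius 1/45
for v1, the 1-step affine chain lands on center (1/2, -1/2), radius 1/6

v1: center (1/2, -1/2), radius 1/6; v2: center (1/20, 1/2), radius 1/45; v3: center (-1/20, 2/5), radius 1/45; v4: center (0, 3/5), radius 1/50


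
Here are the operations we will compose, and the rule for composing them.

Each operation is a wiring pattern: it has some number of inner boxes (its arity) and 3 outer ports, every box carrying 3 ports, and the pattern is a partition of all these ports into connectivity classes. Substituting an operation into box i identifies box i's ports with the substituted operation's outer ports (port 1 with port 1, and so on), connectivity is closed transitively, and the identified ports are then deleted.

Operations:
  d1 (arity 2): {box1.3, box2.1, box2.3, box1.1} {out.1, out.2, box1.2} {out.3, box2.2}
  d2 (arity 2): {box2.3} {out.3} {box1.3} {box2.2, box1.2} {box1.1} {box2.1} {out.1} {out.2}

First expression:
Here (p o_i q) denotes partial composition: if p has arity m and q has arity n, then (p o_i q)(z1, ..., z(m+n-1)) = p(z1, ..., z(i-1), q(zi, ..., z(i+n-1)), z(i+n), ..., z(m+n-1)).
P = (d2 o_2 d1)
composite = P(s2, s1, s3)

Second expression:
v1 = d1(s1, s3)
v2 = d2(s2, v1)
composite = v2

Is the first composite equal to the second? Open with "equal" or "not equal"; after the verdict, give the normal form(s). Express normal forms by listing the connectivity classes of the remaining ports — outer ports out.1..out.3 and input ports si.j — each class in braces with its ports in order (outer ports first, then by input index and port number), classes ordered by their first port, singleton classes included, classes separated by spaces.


equal — both sides give {out.1} {out.2} {out.3} {s1.1, s1.3, s3.1, s3.3} {s1.2, s2.2} {s2.1} {s2.3} {s3.2}

The first composite normalizes to {out.1} {out.2} {out.3} {s1.1, s1.3, s3.1, s3.3} {s1.2, s2.2} {s2.1} {s2.3} {s3.2}
The second composite normalizes to {out.1} {out.2} {out.3} {s1.1, s1.3, s3.1, s3.3} {s1.2, s2.2} {s2.1} {s2.3} {s3.2}
The normal forms match — equal.


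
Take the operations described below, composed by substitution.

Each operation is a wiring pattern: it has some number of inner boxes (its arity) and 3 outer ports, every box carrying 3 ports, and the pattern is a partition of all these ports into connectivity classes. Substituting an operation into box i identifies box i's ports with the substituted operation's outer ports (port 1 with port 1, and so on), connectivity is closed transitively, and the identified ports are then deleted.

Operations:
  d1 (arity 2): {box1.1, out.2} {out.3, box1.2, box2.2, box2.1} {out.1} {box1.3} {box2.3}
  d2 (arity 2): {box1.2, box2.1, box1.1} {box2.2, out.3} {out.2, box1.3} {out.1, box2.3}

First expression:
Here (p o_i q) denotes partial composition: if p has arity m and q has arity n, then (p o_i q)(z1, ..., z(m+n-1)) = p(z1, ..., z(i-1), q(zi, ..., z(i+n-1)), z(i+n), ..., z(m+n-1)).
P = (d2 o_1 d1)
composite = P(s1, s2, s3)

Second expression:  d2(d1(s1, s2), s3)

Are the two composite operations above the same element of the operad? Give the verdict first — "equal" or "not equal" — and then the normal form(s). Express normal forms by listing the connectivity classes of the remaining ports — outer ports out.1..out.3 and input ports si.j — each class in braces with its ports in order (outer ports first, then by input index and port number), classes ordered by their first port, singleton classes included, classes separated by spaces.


equal; both compose to {out.1, s3.3} {out.2, s1.2, s2.1, s2.2} {out.3, s3.2} {s1.1, s3.1} {s1.3} {s2.3}

The first composite normalizes to {out.1, s3.3} {out.2, s1.2, s2.1, s2.2} {out.3, s3.2} {s1.1, s3.1} {s1.3} {s2.3}
The second composite normalizes to {out.1, s3.3} {out.2, s1.2, s2.1, s2.2} {out.3, s3.2} {s1.1, s3.1} {s1.3} {s2.3}
Same normal form: equal.


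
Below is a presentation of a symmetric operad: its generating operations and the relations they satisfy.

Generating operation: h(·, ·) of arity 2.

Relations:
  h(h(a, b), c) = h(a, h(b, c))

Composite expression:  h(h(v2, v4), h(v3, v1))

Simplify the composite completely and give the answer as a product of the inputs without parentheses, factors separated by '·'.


v2 · v4 · v3 · v1

Associativity of h dissolves the nesting; only the v-input order survives.
h(v2, v4) spells out as v2 · v4
h(v3, v1) spells out as v3 · v1
h(h(v2, v4), h(v3, v1)) spells out as v2 · v4 · v3 · v1


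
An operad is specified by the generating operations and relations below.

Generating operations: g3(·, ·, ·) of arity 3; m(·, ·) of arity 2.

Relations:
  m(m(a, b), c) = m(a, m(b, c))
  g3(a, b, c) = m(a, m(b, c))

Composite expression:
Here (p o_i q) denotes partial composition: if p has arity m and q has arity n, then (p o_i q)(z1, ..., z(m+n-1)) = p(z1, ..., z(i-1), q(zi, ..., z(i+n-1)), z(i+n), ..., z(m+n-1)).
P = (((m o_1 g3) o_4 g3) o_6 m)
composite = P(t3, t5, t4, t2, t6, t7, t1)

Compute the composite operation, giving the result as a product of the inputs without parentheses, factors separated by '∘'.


t3 ∘ t5 ∘ t4 ∘ t2 ∘ t6 ∘ t7 ∘ t1

All parenthesizations of m agree; list the t-inputs left to right.
g3(t3, t5, t4) spells out as t3 ∘ t5 ∘ t4
m(t7, t1) spells out as t7 ∘ t1
g3(t2, t6, m(t7, t1)) spells out as t2 ∘ t6 ∘ t7 ∘ t1
m(g3(t3, t5, t4), g3(t2, t6, m(t7, t1))) spells out as t3 ∘ t5 ∘ t4 ∘ t2 ∘ t6 ∘ t7 ∘ t1


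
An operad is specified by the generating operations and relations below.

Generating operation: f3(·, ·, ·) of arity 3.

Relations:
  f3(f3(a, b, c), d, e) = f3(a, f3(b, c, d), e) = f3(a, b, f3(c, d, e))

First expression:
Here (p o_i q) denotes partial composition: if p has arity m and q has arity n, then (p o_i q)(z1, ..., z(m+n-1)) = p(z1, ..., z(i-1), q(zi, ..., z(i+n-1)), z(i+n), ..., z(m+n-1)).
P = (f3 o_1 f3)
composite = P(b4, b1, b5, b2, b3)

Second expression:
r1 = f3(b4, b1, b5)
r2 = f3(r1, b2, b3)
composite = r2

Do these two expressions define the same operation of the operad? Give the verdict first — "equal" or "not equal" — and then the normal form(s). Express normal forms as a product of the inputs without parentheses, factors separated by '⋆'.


equal; both compose to b4 ⋆ b1 ⋆ b5 ⋆ b2 ⋆ b3

Reducing the first expression gives b4 ⋆ b1 ⋆ b5 ⋆ b2 ⋆ b3
Reducing the second expression gives b4 ⋆ b1 ⋆ b5 ⋆ b2 ⋆ b3
One common form — equal.


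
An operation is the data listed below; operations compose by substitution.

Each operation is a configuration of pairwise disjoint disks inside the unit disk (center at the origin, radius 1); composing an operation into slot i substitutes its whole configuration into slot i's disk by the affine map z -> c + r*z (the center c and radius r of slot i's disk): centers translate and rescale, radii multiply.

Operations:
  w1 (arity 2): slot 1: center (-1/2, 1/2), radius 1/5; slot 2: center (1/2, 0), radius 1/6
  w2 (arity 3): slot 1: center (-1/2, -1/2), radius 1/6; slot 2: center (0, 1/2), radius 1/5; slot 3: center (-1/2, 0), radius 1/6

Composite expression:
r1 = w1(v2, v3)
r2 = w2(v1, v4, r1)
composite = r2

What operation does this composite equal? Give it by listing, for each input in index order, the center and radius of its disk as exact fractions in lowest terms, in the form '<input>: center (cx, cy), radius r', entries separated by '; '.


v1: center (-1/2, -1/2), radius 1/6; v2: center (-7/12, 1/12), radius 1/30; v3: center (-5/12, 0), radius 1/36; v4: center (0, 1/2), radius 1/5

Affine substitution under w2: radii multiply and v-centers shift.
v1: after 1 affine step, its disk has center (-1/2, -1/2), radius 1/6
v4: after 1 affine step, its disk has center (0, 1/2), radius 1/5
v2: after 2 affine steps, its disk has center (-7/12, 1/12), radius 1/30
v3: after 2 affine steps, its disk has center (-5/12, 0), radius 1/36


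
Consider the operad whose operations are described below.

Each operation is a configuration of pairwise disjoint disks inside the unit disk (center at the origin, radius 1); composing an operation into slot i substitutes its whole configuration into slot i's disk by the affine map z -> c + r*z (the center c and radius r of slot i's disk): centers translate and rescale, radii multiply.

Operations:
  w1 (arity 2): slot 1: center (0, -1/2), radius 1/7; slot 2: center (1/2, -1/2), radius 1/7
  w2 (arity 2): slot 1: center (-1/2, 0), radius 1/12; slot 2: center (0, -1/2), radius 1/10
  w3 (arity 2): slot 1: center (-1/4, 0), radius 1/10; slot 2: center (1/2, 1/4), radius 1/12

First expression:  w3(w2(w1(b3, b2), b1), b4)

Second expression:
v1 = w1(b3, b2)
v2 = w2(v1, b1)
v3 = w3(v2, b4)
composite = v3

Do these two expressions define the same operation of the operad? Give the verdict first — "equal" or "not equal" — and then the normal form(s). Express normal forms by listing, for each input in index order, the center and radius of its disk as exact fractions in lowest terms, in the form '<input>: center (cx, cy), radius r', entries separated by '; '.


equal — both sides give b1: center (-1/4, -1/20), radius 1/100; b2: center (-71/240, -1/240), radius 1/840; b3: center (-3/10, -1/240), radius 1/840; b4: center (1/2, 1/4), radius 1/12

Normal form of the first expression: b1: center (-1/4, -1/20), radius 1/100; b2: center (-71/240, -1/240), radius 1/840; b3: center (-3/10, -1/240), radius 1/840; b4: center (1/2, 1/4), radius 1/12
Normal form of the second expression: b1: center (-1/4, -1/20), radius 1/100; b2: center (-71/240, -1/240), radius 1/840; b3: center (-3/10, -1/240), radius 1/840; b4: center (1/2, 1/4), radius 1/12
Identical normal forms: equal.


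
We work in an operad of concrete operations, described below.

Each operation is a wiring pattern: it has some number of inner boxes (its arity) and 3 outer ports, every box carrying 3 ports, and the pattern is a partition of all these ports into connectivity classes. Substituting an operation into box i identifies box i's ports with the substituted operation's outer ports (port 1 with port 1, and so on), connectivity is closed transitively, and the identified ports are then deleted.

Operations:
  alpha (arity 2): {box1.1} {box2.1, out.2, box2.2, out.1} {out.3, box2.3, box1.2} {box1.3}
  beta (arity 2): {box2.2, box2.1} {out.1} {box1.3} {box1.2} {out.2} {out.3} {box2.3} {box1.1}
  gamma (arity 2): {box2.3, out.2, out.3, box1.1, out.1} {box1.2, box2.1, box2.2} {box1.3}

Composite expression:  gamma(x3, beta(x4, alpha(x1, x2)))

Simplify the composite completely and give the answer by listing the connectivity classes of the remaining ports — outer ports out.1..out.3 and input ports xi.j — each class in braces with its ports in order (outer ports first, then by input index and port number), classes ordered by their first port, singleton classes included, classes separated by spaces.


Connectivity passes through glued gamma-boundaries; trace each wire chain.
composing alpha on (x1, x2), with out.j its own outer ports: {out.1, out.2, x2.1, x2.2} {out.3, x1.2, x2.3} {x1.1} {x1.3}
composing beta on (x4, x1, x2), with out.j its own outer ports: {out.1} {out.2} {out.3} {x1.1} {x1.2, x2.3} {x1.3} {x2.1, x2.2} {x4.1} {x4.2} {x4.3}
composing gamma on (x3, x4, x1, x2), with out.j its own outer ports: {out.1, out.2, out.3, x3.1} {x1.1} {x1.2, x2.3} {x1.3} {x2.1, x2.2} {x3.2} {x3.3} {x4.1} {x4.2} {x4.3}

{out.1, out.2, out.3, x3.1} {x1.1} {x1.2, x2.3} {x1.3} {x2.1, x2.2} {x3.2} {x3.3} {x4.1} {x4.2} {x4.3}


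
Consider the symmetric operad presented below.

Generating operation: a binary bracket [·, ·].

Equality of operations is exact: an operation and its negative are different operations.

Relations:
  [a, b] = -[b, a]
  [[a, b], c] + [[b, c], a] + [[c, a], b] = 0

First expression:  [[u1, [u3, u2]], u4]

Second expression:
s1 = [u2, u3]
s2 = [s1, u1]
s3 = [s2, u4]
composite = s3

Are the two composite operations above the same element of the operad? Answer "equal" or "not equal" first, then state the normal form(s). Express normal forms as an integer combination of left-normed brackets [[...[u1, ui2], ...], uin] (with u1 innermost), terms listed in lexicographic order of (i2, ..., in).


In normal form, the first expression is -[[[u1, u2], u3], u4] + [[[u1, u3], u2], u4]
In normal form, the second expression is -[[[u1, u2], u3], u4] + [[[u1, u3], u2], u4]
The normal forms match — equal.

equal; both compose to -[[[u1, u2], u3], u4] + [[[u1, u3], u2], u4]


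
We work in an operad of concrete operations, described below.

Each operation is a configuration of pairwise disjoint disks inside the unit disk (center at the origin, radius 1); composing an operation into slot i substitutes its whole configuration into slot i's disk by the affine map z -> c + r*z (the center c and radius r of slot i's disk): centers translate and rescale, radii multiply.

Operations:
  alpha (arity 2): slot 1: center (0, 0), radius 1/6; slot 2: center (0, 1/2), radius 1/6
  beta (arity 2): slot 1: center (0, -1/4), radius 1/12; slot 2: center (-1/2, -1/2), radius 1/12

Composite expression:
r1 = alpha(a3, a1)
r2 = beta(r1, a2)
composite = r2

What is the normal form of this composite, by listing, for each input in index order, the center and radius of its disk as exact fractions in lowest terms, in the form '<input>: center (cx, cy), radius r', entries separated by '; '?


a1: center (0, -5/24), radius 1/72; a2: center (-1/2, -1/2), radius 1/12; a3: center (0, -1/4), radius 1/72

Nesting under beta composes maps z -> c + r*z down each a-path.
input a3: composing its 2 substitution steps yields center (0, -1/4), radius 1/72
input a1: composing its 2 substitution steps yields center (0, -5/24), radius 1/72
input a2: composing its 1 substitution step yields center (-1/2, -1/2), radius 1/12


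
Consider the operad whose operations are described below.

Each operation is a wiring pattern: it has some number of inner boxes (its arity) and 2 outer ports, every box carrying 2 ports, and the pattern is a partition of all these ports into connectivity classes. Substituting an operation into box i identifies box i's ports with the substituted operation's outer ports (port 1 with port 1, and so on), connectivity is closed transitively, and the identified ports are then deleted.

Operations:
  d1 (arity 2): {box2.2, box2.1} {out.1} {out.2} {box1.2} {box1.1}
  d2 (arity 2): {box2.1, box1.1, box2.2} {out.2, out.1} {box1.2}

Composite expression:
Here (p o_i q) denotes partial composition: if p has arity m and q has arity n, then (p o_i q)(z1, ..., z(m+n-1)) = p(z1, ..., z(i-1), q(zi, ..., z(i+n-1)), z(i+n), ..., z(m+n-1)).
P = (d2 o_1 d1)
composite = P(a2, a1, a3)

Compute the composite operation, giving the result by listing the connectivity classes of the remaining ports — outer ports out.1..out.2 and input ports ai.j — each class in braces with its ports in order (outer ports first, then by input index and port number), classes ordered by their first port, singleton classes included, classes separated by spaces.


{out.1, out.2} {a1.1, a1.2} {a2.1} {a2.2} {a3.1, a3.2}


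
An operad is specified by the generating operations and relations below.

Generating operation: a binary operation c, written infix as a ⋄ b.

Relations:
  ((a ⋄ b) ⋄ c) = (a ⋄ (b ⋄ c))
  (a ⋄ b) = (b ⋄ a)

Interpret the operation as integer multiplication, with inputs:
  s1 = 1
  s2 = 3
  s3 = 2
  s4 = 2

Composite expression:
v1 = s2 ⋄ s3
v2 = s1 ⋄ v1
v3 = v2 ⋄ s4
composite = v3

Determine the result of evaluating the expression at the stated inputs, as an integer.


12


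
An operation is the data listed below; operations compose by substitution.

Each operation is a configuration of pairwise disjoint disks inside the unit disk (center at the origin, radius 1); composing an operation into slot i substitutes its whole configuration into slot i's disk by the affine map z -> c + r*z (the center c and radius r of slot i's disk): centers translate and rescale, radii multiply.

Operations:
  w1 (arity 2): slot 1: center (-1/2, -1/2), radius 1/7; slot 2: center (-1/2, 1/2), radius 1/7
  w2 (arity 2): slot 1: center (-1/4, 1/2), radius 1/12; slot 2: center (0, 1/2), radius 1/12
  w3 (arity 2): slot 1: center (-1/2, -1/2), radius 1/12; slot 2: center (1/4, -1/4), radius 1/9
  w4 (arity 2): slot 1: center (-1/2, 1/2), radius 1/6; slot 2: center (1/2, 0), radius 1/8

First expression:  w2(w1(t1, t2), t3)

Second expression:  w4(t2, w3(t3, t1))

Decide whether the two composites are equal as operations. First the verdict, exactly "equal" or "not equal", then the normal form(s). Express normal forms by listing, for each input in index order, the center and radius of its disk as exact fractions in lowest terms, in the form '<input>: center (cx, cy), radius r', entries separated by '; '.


not equal — first t1: center (-7/24, 11/24), radius 1/84; t2: center (-7/24, 13/24), radius 1/84; t3: center (0, 1/2), radius 1/12, second t1: center (17/32, -1/32), radius 1/72; t2: center (-1/2, 1/2), radius 1/6; t3: center (7/16, -1/16), radius 1/96

The first expression, normalized: t1: center (-7/24, 11/24), radius 1/84; t2: center (-7/24, 13/24), radius 1/84; t3: center (0, 1/2), radius 1/12
The second expression, normalized: t1: center (17/32, -1/32), radius 1/72; t2: center (-1/2, 1/2), radius 1/6; t3: center (7/16, -1/16), radius 1/96
The forms do not match — not equal.


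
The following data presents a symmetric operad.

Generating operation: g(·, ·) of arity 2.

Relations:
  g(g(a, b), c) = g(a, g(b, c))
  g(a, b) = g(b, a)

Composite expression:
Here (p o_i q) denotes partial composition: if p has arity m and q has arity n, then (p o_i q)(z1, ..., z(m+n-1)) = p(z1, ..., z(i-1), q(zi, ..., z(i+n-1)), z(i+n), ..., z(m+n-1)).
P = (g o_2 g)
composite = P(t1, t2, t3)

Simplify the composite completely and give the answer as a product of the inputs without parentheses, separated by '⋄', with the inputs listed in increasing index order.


t1 ⋄ t2 ⋄ t3

With g associative and commutative, the t-input set is all that matters.
g(t2, t3) spells out as t2 ⋄ t3
g(t1, g(t2, t3)) spells out as t1 ⋄ t2 ⋄ t3
commutativity sorts the factors: t1 ⋄ t2 ⋄ t3


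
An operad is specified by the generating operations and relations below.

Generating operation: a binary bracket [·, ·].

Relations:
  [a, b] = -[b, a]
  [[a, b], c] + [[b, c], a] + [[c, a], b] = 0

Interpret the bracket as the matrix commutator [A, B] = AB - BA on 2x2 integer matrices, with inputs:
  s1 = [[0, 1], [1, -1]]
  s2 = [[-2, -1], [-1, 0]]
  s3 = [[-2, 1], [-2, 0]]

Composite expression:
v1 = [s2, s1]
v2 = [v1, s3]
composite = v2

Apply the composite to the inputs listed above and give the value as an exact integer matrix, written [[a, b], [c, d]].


[[1, -2], [-2, -1]]

[s2, s1] = [[0, -1], [1, 0]]
[[s2, s1], s3] = [[1, -2], [-2, -1]]


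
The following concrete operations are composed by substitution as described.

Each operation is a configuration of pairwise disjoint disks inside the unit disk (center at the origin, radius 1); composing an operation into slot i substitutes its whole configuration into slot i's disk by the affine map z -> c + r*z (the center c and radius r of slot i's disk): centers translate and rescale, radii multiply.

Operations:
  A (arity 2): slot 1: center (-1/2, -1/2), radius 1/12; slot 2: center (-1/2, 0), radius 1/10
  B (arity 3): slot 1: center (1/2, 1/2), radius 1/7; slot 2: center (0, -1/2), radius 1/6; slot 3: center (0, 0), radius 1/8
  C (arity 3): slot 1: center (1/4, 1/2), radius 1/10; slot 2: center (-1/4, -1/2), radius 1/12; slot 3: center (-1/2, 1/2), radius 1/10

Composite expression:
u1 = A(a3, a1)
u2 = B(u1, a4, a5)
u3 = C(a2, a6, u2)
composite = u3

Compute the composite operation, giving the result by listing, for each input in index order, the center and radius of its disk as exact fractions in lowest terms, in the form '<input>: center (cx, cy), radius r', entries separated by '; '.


a1: center (-16/35, 11/20), radius 1/700; a2: center (1/4, 1/2), radius 1/10; a3: center (-16/35, 19/35), radius 1/840; a4: center (-1/2, 9/20), radius 1/60; a5: center (-1/2, 1/2), radius 1/80; a6: center (-1/4, -1/2), radius 1/12


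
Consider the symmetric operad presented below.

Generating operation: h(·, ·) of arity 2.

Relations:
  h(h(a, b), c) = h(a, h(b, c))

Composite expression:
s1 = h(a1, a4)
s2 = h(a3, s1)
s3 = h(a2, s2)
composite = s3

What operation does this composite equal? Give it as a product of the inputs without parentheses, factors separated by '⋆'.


a2 ⋆ a3 ⋆ a1 ⋆ a4

The h-tree's shape is irrelevant; the a-reading-order decides.
h(a1, a4) reduces to a1 ⋆ a4
h(a3, h(a1, a4)) reduces to a3 ⋆ a1 ⋆ a4
h(a2, h(a3, h(a1, a4))) reduces to a2 ⋆ a3 ⋆ a1 ⋆ a4


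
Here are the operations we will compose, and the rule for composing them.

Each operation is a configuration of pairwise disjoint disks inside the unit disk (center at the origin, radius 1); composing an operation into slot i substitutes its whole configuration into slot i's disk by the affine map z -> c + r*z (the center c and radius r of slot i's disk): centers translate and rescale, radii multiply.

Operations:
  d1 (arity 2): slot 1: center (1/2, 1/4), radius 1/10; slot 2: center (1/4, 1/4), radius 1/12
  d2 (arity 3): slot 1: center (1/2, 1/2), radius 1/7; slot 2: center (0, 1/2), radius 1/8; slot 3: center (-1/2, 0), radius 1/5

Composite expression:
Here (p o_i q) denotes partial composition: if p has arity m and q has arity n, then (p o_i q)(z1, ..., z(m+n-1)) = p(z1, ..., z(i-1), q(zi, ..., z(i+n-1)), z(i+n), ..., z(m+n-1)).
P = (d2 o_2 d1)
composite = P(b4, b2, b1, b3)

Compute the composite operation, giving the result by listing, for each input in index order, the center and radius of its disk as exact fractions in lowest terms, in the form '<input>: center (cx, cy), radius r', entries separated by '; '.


b1: center (1/32, 17/32), radius 1/96; b2: center (1/16, 17/32), radius 1/80; b3: center (-1/2, 0), radius 1/5; b4: center (1/2, 1/2), radius 1/7

Nesting under d2 composes maps z -> c + r*z down each b-path.
tracing b4 down its 1-map path: center (1/2, 1/2), radius 1/7
tracing b2 down its 2-map path: center (1/16, 17/32), radius 1/80
tracing b1 down its 2-map path: center (1/32, 17/32), radius 1/96
tracing b3 down its 1-map path: center (-1/2, 0), radius 1/5


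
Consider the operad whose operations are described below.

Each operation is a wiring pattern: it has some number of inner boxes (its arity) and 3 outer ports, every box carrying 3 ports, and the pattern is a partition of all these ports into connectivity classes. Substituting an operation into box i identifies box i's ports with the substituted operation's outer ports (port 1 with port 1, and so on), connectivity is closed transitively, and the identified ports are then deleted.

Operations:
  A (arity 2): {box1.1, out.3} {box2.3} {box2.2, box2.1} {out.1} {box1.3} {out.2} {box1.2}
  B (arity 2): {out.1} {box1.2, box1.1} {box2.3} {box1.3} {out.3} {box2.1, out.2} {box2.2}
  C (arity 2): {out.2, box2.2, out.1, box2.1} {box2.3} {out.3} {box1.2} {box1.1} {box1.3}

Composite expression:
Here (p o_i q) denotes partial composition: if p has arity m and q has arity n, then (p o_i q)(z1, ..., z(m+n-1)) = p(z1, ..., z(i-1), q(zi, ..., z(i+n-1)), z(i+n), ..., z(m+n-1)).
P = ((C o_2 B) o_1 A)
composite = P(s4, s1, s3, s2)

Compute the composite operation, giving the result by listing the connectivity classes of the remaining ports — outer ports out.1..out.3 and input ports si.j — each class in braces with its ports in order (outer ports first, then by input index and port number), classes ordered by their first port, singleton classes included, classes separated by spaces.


Substituting into C glues patterns; closure does the rest.
the subtree at A composes to {out.1} {out.2} {out.3, s4.1} {s1.1, s1.2} {s1.3} {s4.2} {s4.3} on (s4, s1); out.j = own outer ports
the subtree at B composes to {out.1} {out.2, s2.1} {out.3} {s2.2} {s2.3} {s3.1, s3.2} {s3.3} on (s3, s2); out.j = own outer ports
the subtree at C composes to {out.1, out.2, s2.1} {out.3} {s1.1, s1.2} {s1.3} {s2.2} {s2.3} {s3.1, s3.2} {s3.3} {s4.1} {s4.2} {s4.3} on (s4, s1, s3, s2); out.j = own outer ports

{out.1, out.2, s2.1} {out.3} {s1.1, s1.2} {s1.3} {s2.2} {s2.3} {s3.1, s3.2} {s3.3} {s4.1} {s4.2} {s4.3}


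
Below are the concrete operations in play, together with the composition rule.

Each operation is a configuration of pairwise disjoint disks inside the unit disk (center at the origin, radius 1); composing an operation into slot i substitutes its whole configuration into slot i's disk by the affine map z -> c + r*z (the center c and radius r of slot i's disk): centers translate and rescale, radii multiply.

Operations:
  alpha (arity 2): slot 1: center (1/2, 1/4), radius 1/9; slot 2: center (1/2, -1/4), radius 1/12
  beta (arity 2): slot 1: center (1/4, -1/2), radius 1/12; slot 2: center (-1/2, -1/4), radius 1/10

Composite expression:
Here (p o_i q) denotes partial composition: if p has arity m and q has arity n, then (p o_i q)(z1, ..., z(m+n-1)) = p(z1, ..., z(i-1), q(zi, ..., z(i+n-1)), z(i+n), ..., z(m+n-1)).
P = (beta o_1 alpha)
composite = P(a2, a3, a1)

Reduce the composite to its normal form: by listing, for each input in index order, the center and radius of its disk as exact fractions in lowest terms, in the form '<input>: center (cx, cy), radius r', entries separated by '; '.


Follow each a-input down from beta: c' goes to c + r*c', radius to r*r'.
for a2, the 2-step affine chain lands on center (7/24, -23/48), radius 1/108
for a3, the 2-step affine chain lands on center (7/24, -25/48), radius 1/144
for a1, the 1-step affine chain lands on center (-1/2, -1/4), radius 1/10

a1: center (-1/2, -1/4), radius 1/10; a2: center (7/24, -23/48), radius 1/108; a3: center (7/24, -25/48), radius 1/144


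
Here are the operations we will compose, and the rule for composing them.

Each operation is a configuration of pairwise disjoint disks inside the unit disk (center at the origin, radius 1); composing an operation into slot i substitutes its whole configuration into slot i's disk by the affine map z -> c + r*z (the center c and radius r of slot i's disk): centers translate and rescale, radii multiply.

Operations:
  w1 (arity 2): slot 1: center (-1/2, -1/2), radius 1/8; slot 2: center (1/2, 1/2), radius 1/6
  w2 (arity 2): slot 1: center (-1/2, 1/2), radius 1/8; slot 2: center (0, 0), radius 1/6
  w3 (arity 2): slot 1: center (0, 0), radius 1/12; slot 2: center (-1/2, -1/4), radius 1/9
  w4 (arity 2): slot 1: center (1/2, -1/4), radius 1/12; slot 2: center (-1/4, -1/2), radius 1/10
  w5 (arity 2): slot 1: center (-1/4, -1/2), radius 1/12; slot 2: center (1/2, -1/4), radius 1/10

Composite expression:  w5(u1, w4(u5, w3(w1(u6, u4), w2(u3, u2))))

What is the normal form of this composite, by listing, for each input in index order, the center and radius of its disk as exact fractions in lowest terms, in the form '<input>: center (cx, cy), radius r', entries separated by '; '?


Only the slot chain above each u matters under w5; compose those maps.
u1: after 1 affine step, its disk has center (-1/4, -1/2), radius 1/12
u5: after 2 affine steps, its disk has center (11/20, -11/40), radius 1/120
u6: after 4 affine steps, its disk has center (1139/2400, -721/2400), radius 1/9600
u4: after 4 affine steps, its disk has center (1141/2400, -719/2400), radius 1/7200
u3: after 4 affine steps, its disk has center (169/360, -1087/3600), radius 1/7200
u2: after 4 affine steps, its disk has center (47/100, -121/400), radius 1/5400

u1: center (-1/4, -1/2), radius 1/12; u2: center (47/100, -121/400), radius 1/5400; u3: center (169/360, -1087/3600), radius 1/7200; u4: center (1141/2400, -719/2400), radius 1/7200; u5: center (11/20, -11/40), radius 1/120; u6: center (1139/2400, -721/2400), radius 1/9600


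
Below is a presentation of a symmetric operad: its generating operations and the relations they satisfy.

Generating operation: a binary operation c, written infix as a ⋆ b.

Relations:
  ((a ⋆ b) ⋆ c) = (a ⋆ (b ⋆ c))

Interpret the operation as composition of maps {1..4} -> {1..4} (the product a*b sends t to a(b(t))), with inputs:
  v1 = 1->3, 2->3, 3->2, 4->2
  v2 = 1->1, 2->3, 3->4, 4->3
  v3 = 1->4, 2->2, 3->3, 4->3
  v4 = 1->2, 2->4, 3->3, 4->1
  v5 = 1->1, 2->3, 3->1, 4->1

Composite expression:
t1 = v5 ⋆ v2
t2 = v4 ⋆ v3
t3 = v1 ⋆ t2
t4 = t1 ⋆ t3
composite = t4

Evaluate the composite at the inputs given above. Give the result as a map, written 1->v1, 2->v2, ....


(v5 ⋆ v2) = 1->1, 2->1, 3->1, 4->1
(v4 ⋆ v3) = 1->1, 2->4, 3->3, 4->3
(v1 ⋆ (v4 ⋆ v3)) = 1->3, 2->2, 3->2, 4->2
((v5 ⋆ v2) ⋆ (v1 ⋆ (v4 ⋆ v3))) = 1->1, 2->1, 3->1, 4->1

1->1, 2->1, 3->1, 4->1


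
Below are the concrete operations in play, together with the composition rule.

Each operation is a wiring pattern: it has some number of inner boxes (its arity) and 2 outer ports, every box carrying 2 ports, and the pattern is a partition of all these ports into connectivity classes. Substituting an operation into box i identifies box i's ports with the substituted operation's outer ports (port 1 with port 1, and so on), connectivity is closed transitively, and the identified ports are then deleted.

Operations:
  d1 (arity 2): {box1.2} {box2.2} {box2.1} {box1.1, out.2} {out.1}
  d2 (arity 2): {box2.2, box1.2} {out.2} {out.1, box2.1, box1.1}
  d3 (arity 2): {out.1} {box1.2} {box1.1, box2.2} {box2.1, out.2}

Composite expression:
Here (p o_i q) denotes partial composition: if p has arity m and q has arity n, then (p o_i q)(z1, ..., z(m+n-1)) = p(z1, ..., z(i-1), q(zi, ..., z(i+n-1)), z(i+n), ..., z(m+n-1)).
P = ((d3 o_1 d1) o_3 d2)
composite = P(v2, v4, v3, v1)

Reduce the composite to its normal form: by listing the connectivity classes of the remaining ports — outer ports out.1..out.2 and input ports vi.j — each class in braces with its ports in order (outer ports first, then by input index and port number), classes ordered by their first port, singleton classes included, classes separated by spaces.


{out.1} {out.2, v1.1, v3.1} {v1.2, v3.2} {v2.1} {v2.2} {v4.1} {v4.2}

Treat the ports identified at d3 as solder joints: merge, then drop.
stage d1: inputs (v2, v4), connectivity {out.1} {out.2, v2.1} {v2.2} {v4.1} {v4.2}, out.j its boundary
stage d2: inputs (v3, v1), connectivity {out.1, v1.1, v3.1} {out.2} {v1.2, v3.2}, out.j its boundary
stage d3: inputs (v2, v4, v3, v1), connectivity {out.1} {out.2, v1.1, v3.1} {v1.2, v3.2} {v2.1} {v2.2} {v4.1} {v4.2}, out.j its boundary


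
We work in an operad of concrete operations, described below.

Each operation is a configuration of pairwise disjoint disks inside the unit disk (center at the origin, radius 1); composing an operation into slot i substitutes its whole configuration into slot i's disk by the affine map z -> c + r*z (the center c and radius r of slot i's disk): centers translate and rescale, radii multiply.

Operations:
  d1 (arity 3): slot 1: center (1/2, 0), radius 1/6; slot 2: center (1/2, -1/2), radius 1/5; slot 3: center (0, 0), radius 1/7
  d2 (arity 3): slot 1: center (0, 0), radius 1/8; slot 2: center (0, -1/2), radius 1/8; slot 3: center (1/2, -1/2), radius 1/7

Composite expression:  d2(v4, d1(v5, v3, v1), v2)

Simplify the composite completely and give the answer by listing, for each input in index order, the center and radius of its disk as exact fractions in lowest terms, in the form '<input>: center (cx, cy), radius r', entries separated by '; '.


v1: center (0, -1/2), radius 1/56; v2: center (1/2, -1/2), radius 1/7; v3: center (1/16, -9/16), radius 1/40; v4: center (0, 0), radius 1/8; v5: center (1/16, -1/2), radius 1/48

Nesting under d2 composes maps z -> c + r*z down each v-path.
tracing v4 down its 1-map path: center (0, 0), radius 1/8
tracing v5 down its 2-map path: center (1/16, -1/2), radius 1/48
tracing v3 down its 2-map path: center (1/16, -9/16), radius 1/40
tracing v1 down its 2-map path: center (0, -1/2), radius 1/56
tracing v2 down its 1-map path: center (1/2, -1/2), radius 1/7


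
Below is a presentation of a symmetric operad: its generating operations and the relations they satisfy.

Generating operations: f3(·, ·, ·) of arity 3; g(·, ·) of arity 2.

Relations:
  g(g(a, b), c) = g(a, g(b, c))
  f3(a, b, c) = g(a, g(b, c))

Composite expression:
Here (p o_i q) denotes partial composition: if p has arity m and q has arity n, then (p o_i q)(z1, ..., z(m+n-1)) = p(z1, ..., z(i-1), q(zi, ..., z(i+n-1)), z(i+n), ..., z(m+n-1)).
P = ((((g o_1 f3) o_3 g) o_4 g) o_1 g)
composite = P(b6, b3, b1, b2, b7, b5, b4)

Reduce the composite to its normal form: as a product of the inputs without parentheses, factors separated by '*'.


Associativity of g dissolves the nesting; only the b-input order survives.
g(b6, b3) unparenthesizes to b6 * b3
g(b7, b5) unparenthesizes to b7 * b5
g(b2, g(b7, b5)) unparenthesizes to b2 * b7 * b5
f3(g(b6, b3), b1, g(b2, g(b7, b5))) unparenthesizes to b6 * b3 * b1 * b2 * b7 * b5
g(f3(g(b6, b3), b1, g(b2, g(b7, b5))), b4) unparenthesizes to b6 * b3 * b1 * b2 * b7 * b5 * b4

b6 * b3 * b1 * b2 * b7 * b5 * b4


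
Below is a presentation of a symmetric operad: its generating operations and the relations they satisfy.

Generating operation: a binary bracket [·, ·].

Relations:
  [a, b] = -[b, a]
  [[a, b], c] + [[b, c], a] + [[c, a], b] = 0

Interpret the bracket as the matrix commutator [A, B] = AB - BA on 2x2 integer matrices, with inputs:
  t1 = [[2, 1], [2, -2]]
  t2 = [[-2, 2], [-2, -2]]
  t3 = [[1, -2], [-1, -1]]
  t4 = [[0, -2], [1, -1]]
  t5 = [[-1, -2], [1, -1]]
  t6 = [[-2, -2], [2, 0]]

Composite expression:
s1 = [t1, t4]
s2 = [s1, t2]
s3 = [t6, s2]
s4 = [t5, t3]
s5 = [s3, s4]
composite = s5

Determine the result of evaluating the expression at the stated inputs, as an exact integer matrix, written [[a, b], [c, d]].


[t1, t4] = [[5, -9], [-2, -5]]
[[t1, t4], t2] = [[22, 20], [20, -22]]
[t6, [[t1, t4], t2]] = [[-80, 48], [128, 80]]
[t5, t3] = [[4, 4], [2, -4]]
[[t6, [[t1, t4], t2]], [t5, t3]] = [[-416, -1024], [1344, 416]]

[[-416, -1024], [1344, 416]]


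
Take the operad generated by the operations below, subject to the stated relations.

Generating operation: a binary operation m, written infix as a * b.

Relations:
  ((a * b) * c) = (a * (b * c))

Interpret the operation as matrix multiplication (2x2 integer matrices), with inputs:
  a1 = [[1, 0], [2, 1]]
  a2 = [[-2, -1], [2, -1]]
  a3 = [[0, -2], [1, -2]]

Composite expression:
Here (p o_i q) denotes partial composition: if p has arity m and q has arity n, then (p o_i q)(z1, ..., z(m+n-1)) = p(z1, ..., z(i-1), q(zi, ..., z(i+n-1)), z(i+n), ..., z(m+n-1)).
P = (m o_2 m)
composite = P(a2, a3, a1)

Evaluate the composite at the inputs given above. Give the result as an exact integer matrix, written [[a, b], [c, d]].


(a3 * a1) = [[-4, -2], [-3, -2]]
(a2 * (a3 * a1)) = [[11, 6], [-5, -2]]

[[11, 6], [-5, -2]]


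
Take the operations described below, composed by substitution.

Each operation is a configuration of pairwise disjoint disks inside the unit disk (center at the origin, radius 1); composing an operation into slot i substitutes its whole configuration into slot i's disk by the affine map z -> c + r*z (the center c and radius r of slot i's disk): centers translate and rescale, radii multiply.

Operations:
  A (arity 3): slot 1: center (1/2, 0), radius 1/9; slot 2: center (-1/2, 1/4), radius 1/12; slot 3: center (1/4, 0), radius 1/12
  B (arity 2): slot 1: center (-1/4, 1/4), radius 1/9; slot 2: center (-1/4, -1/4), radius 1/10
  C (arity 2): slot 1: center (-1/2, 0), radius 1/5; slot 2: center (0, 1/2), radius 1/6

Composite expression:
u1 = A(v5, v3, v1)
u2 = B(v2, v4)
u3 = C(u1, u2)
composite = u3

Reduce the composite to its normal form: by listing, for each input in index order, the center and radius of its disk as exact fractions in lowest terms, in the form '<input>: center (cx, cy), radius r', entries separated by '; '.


v1: center (-9/20, 0), radius 1/60; v2: center (-1/24, 13/24), radius 1/54; v3: center (-3/5, 1/20), radius 1/60; v4: center (-1/24, 11/24), radius 1/60; v5: center (-2/5, 0), radius 1/45


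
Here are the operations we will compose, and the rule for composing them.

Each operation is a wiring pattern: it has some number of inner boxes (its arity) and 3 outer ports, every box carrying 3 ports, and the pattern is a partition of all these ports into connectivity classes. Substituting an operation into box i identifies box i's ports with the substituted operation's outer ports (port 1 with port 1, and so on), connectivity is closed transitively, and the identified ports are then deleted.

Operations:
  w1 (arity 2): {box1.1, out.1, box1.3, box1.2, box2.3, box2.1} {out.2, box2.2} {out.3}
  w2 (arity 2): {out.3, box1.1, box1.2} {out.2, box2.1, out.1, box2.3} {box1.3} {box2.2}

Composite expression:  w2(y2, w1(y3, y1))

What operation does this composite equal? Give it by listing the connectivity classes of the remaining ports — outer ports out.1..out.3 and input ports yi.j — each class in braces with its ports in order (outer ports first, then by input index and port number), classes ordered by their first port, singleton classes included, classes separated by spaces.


{out.1, out.2, y1.1, y1.3, y3.1, y3.2, y3.3} {out.3, y2.1, y2.2} {y1.2} {y2.3}


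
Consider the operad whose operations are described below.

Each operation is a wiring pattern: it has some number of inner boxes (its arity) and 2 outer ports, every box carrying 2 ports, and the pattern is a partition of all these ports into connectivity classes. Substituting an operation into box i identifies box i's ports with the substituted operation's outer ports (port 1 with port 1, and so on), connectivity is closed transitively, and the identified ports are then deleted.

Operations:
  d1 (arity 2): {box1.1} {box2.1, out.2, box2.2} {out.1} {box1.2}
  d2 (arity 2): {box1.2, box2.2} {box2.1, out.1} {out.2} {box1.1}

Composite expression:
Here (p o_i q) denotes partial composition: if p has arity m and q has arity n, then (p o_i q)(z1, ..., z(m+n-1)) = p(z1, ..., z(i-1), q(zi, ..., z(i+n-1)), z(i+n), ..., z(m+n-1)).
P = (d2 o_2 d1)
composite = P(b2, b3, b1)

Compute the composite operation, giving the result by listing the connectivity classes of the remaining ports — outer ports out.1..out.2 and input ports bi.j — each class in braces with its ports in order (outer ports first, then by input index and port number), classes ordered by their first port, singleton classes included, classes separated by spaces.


{out.1} {out.2} {b1.1, b1.2, b2.2} {b2.1} {b3.1} {b3.2}

Substituting into d2 glues patterns; closure does the rest.
composing d1 on (b3, b1), with out.j its own outer ports: {out.1} {out.2, b1.1, b1.2} {b3.1} {b3.2}
composing d2 on (b2, b3, b1), with out.j its own outer ports: {out.1} {out.2} {b1.1, b1.2, b2.2} {b2.1} {b3.1} {b3.2}
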